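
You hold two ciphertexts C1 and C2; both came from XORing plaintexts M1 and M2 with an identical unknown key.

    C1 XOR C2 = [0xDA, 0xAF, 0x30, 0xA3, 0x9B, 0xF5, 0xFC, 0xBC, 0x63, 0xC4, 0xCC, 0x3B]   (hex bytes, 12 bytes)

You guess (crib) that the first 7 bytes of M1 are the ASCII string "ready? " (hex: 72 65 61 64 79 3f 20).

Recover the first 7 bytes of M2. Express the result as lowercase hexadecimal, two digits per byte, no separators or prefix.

a8ca51c7e2cadc

Since C1 ⊕ C2 = M1 ⊕ M2, XORing with the guessed M1 bytes yields the corresponding M2 bytes: M2 = (C1 ⊕ C2) ⊕ M1.
218 ⊕ 114 = 168
175 ⊕ 101 = 202
 48 ⊕  97 =  81
163 ⊕ 100 = 199
155 ⊕ 121 = 226
245 ⊕  63 = 202
252 ⊕  32 = 220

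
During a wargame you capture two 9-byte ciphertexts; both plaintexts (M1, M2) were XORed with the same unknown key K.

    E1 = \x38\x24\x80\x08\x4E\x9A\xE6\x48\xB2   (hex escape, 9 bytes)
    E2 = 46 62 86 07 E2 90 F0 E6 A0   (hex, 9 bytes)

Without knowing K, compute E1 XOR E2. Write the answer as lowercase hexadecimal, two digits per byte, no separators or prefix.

7e46060fac0a16ae12

E1 ⊕ E2 = (M1 ⊕ K) ⊕ (M2 ⊕ K) = M1 ⊕ M2 — the shared key cancels under XOR.
38 ⊕ 46 = 7e
24 ⊕ 62 = 46
80 ⊕ 86 = 06
08 ⊕ 07 = 0f
4e ⊕ e2 = ac
9a ⊕ 90 = 0a
e6 ⊕ f0 = 16
48 ⊕ e6 = ae
b2 ⊕ a0 = 12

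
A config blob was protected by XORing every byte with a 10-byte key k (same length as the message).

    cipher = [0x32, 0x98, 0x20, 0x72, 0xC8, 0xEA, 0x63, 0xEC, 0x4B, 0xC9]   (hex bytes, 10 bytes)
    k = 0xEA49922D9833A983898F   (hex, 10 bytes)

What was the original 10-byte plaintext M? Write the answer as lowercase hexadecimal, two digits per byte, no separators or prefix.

d8d1b25f50d9ca6fc246

XOR is its own inverse, so applying the key byte-wise gives the result directly.
byte 0: 32 ^ ea = d8
byte 1: 98 ^ 49 = d1
byte 2: 20 ^ 92 = b2
byte 3: 72 ^ 2d = 5f
byte 4: c8 ^ 98 = 50
byte 5: ea ^ 33 = d9
byte 6: 63 ^ a9 = ca
byte 7: ec ^ 83 = 6f
byte 8: 4b ^ 89 = c2
byte 9: c9 ^ 8f = 46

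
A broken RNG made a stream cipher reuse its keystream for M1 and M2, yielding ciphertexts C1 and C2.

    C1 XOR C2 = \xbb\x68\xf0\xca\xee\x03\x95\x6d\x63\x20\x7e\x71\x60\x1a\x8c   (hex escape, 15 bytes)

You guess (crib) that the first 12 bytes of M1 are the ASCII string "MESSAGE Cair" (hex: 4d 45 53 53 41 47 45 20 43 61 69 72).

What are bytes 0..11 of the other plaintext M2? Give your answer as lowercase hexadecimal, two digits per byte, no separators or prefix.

Since C1 ⊕ C2 = M1 ⊕ M2, XORing with the guessed M1 bytes yields the corresponding M2 bytes: M2 = (C1 ⊕ C2) ⊕ M1.
bb ⊕ 4d = f6
68 ⊕ 45 = 2d
f0 ⊕ 53 = a3
ca ⊕ 53 = 99
ee ⊕ 41 = af
03 ⊕ 47 = 44
95 ⊕ 45 = d0
6d ⊕ 20 = 4d
63 ⊕ 43 = 20
20 ⊕ 61 = 41
7e ⊕ 69 = 17
71 ⊕ 72 = 03

f62da399af44d04d20411703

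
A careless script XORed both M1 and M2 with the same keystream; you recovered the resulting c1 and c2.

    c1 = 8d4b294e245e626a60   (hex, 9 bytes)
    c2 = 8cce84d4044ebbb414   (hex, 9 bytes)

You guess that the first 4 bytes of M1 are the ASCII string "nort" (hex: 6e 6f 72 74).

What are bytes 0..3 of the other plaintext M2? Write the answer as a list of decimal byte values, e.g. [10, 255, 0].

First, c1 ⊕ c2 = (M1 ⊕ K) ⊕ (M2 ⊕ K) = M1 ⊕ M2, so the key drops out. Then M2 = (M1 ⊕ M2) ⊕ M1 over the first 4 bytes.
byte 0: (8d ⊕ 8c) ⊕ 6e = 01 ⊕ 6e = 6f
byte 1: (4b ⊕ ce) ⊕ 6f = 85 ⊕ 6f = ea
byte 2: (29 ⊕ 84) ⊕ 72 = ad ⊕ 72 = df
byte 3: (4e ⊕ d4) ⊕ 74 = 9a ⊕ 74 = ee

[111, 234, 223, 238]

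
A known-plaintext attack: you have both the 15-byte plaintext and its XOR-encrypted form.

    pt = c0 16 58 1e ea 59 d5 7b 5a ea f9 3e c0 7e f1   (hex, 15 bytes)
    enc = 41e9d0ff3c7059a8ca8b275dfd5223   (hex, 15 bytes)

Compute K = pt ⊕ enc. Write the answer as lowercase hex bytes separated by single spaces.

81 ff 88 e1 d6 29 8c d3 90 61 de 63 3d 2c d2

Since enc = pt ⊕ K, XORing both sides with pt gives K = pt ⊕ enc.
c0 xor 41 = 81
16 xor e9 = ff
58 xor d0 = 88
1e xor ff = e1
ea xor 3c = d6
59 xor 70 = 29
d5 xor 59 = 8c
7b xor a8 = d3
5a xor ca = 90
ea xor 8b = 61
f9 xor 27 = de
3e xor 5d = 63
c0 xor fd = 3d
7e xor 52 = 2c
f1 xor 23 = d2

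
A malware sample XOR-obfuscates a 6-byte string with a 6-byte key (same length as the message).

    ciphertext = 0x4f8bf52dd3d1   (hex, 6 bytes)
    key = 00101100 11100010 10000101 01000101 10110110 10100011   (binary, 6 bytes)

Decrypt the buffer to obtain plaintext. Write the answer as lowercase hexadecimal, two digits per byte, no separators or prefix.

XOR is its own inverse, so applying the key byte-wise gives the result directly.
byte 0: 01001111 xor 00101100 = 01100011
byte 1: 10001011 xor 11100010 = 01101001
byte 2: 11110101 xor 10000101 = 01110000
byte 3: 00101101 xor 01000101 = 01101000
byte 4: 11010011 xor 10110110 = 01100101
byte 5: 11010001 xor 10100011 = 01110010

636970686572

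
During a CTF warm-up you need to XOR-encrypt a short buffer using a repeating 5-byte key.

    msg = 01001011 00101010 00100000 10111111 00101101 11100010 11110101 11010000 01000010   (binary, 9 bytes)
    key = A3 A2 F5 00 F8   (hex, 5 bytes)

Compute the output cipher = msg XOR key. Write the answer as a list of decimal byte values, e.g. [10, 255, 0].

The 5-byte key repeats, so the effective keystream is a3 a2 f5 00 f8 a3 a2 f5 00.
byte 0: 4b ^ a3 = e8
byte 1: 2a ^ a2 = 88
byte 2: 20 ^ f5 = d5
byte 3: bf ^ 00 = bf
byte 4: 2d ^ f8 = d5
byte 5: e2 ^ a3 = 41
byte 6: f5 ^ a2 = 57
byte 7: d0 ^ f5 = 25
byte 8: 42 ^ 00 = 42

[232, 136, 213, 191, 213, 65, 87, 37, 66]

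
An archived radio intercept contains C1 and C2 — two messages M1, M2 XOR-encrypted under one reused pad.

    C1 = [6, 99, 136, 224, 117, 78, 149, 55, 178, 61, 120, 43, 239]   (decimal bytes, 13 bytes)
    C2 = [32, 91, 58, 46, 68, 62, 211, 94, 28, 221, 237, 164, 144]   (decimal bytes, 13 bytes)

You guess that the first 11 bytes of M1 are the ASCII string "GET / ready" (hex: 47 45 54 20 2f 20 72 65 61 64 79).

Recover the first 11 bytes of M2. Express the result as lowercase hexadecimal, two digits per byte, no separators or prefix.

First, C1 ⊕ C2 = (M1 ⊕ K) ⊕ (M2 ⊕ K) = M1 ⊕ M2, so the key drops out. Then M2 = (M1 ⊕ M2) ⊕ M1 over the first 11 bytes.
byte 0: (06 ^ 20) ^ 47 = 26 ^ 47 = 61
byte 1: (63 ^ 5b) ^ 45 = 38 ^ 45 = 7d
byte 2: (88 ^ 3a) ^ 54 = b2 ^ 54 = e6
byte 3: (e0 ^ 2e) ^ 20 = ce ^ 20 = ee
byte 4: (75 ^ 44) ^ 2f = 31 ^ 2f = 1e
byte 5: (4e ^ 3e) ^ 20 = 70 ^ 20 = 50
byte 6: (95 ^ d3) ^ 72 = 46 ^ 72 = 34
byte 7: (37 ^ 5e) ^ 65 = 69 ^ 65 = 0c
byte 8: (b2 ^ 1c) ^ 61 = ae ^ 61 = cf
byte 9: (3d ^ dd) ^ 64 = e0 ^ 64 = 84
byte 10: (78 ^ ed) ^ 79 = 95 ^ 79 = ec

617de6ee1e50340ccf84ec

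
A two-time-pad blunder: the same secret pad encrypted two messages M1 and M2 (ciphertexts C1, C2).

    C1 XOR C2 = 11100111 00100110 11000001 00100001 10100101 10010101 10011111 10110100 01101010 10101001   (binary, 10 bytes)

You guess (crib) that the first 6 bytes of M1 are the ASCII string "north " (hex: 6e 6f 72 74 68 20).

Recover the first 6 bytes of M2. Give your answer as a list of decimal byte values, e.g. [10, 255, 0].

Since C1 ⊕ C2 = M1 ⊕ M2, XORing with the guessed M1 bytes yields the corresponding M2 bytes: M2 = (C1 ⊕ C2) ⊕ M1.
e7 XOR 6e = 89
26 XOR 6f = 49
c1 XOR 72 = b3
21 XOR 74 = 55
a5 XOR 68 = cd
95 XOR 20 = b5

[137, 73, 179, 85, 205, 181]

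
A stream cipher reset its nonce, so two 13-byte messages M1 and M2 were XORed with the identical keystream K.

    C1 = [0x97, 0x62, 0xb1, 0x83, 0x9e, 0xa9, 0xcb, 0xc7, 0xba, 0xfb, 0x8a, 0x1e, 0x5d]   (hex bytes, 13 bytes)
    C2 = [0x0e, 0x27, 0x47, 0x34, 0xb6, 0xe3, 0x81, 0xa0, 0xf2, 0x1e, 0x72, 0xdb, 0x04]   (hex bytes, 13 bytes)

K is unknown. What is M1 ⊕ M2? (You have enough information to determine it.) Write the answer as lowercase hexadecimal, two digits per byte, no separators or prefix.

9945f6b7284a4a6748e5f8c559

C1 ⊕ C2 = (M1 ⊕ K) ⊕ (M2 ⊕ K) = M1 ⊕ M2 — the shared key cancels under XOR.
byte 0: 97 ^ 0e = 99
byte 1: 62 ^ 27 = 45
byte 2: b1 ^ 47 = f6
byte 3: 83 ^ 34 = b7
byte 4: 9e ^ b6 = 28
byte 5: a9 ^ e3 = 4a
byte 6: cb ^ 81 = 4a
byte 7: c7 ^ a0 = 67
byte 8: ba ^ f2 = 48
byte 9: fb ^ 1e = e5
byte 10: 8a ^ 72 = f8
byte 11: 1e ^ db = c5
byte 12: 5d ^ 04 = 59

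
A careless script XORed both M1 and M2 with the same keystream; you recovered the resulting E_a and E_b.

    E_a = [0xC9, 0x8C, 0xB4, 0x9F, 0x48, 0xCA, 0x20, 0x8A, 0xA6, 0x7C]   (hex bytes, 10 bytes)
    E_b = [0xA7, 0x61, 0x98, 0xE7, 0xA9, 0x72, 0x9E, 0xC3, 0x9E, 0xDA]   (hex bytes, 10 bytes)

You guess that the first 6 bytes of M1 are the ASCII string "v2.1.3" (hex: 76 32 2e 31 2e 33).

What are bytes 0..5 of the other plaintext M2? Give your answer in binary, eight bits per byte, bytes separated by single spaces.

First, E_a ⊕ E_b = (M1 ⊕ K) ⊕ (M2 ⊕ K) = M1 ⊕ M2, so the key drops out. Then M2 = (M1 ⊕ M2) ⊕ M1 over the first 6 bytes.
byte 0: (c9 ⊕ a7) ⊕ 76 = 6e ⊕ 76 = 18
byte 1: (8c ⊕ 61) ⊕ 32 = ed ⊕ 32 = df
byte 2: (b4 ⊕ 98) ⊕ 2e = 2c ⊕ 2e = 02
byte 3: (9f ⊕ e7) ⊕ 31 = 78 ⊕ 31 = 49
byte 4: (48 ⊕ a9) ⊕ 2e = e1 ⊕ 2e = cf
byte 5: (ca ⊕ 72) ⊕ 33 = b8 ⊕ 33 = 8b

00011000 11011111 00000010 01001001 11001111 10001011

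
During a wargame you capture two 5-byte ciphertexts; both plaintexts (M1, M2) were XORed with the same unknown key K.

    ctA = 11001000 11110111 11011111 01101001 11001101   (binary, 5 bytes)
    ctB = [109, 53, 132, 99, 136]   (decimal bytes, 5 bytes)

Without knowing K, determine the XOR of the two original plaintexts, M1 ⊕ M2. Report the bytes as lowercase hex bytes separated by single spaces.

a5 c2 5b 0a 45

ctA ⊕ ctB = (M1 ⊕ K) ⊕ (M2 ⊕ K) = M1 ⊕ M2 — the shared key cancels under XOR.
c8 xor 6d = a5
f7 xor 35 = c2
df xor 84 = 5b
69 xor 63 = 0a
cd xor 88 = 45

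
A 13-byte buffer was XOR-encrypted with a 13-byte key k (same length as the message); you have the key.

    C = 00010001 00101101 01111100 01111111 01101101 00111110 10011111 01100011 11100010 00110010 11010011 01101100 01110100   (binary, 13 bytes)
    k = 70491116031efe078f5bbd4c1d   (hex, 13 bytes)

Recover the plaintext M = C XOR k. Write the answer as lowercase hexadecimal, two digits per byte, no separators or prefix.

XOR is its own inverse, so applying the key byte-wise gives the result directly.
00010001 ⊕ 01110000 = 01100001
00101101 ⊕ 01001001 = 01100100
01111100 ⊕ 00010001 = 01101101
01111111 ⊕ 00010110 = 01101001
01101101 ⊕ 00000011 = 01101110
00111110 ⊕ 00011110 = 00100000
10011111 ⊕ 11111110 = 01100001
01100011 ⊕ 00000111 = 01100100
11100010 ⊕ 10001111 = 01101101
00110010 ⊕ 01011011 = 01101001
11010011 ⊕ 10111101 = 01101110
01101100 ⊕ 01001100 = 00100000
01110100 ⊕ 00011101 = 01101001

61646d696e2061646d696e2069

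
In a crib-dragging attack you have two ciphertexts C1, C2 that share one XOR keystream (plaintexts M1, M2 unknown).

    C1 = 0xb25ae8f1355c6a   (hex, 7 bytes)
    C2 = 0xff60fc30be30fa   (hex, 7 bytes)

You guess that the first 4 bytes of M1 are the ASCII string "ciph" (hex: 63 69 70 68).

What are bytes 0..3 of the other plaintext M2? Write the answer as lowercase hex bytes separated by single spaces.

2e 53 64 a9

First, C1 ⊕ C2 = (M1 ⊕ K) ⊕ (M2 ⊕ K) = M1 ⊕ M2, so the key drops out. Then M2 = (M1 ⊕ M2) ⊕ M1 over the first 4 bytes.
byte 0: (b2 xor ff) xor 63 = 4d xor 63 = 2e
byte 1: (5a xor 60) xor 69 = 3a xor 69 = 53
byte 2: (e8 xor fc) xor 70 = 14 xor 70 = 64
byte 3: (f1 xor 30) xor 68 = c1 xor 68 = a9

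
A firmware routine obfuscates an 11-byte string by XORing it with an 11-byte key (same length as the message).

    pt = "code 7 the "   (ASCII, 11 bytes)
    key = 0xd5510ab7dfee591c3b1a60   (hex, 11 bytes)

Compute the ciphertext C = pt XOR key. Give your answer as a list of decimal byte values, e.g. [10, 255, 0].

[182, 62, 110, 210, 255, 217, 121, 104, 83, 127, 64]

XOR is its own inverse, so applying the key byte-wise gives the result directly.
byte 0: 01100011 ^ 11010101 = 10110110
byte 1: 01101111 ^ 01010001 = 00111110
byte 2: 01100100 ^ 00001010 = 01101110
byte 3: 01100101 ^ 10110111 = 11010010
byte 4: 00100000 ^ 11011111 = 11111111
byte 5: 00110111 ^ 11101110 = 11011001
byte 6: 00100000 ^ 01011001 = 01111001
byte 7: 01110100 ^ 00011100 = 01101000
byte 8: 01101000 ^ 00111011 = 01010011
byte 9: 01100101 ^ 00011010 = 01111111
byte 10: 00100000 ^ 01100000 = 01000000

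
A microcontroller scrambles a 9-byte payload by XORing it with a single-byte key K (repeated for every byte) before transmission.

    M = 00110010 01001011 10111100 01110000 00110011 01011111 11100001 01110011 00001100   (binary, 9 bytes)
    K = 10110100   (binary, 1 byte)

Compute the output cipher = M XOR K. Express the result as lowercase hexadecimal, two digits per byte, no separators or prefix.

86ff08c487eb55c7b8

The 1-byte key repeats, so the effective keystream is b4 b4 b4 b4 b4 b4 b4 b4 b4.
byte 0: 32 ^ b4 = 86
byte 1: 4b ^ b4 = ff
byte 2: bc ^ b4 = 08
byte 3: 70 ^ b4 = c4
byte 4: 33 ^ b4 = 87
byte 5: 5f ^ b4 = eb
byte 6: e1 ^ b4 = 55
byte 7: 73 ^ b4 = c7
byte 8: 0c ^ b4 = b8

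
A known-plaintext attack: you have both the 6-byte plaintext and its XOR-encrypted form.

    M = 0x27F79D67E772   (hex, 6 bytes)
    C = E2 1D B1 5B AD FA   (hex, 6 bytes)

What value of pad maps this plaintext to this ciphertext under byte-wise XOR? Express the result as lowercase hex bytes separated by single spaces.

Since C = M ⊕ pad, XORing both sides with M gives pad = M ⊕ C.
00100111 xor 11100010 = 11000101
11110111 xor 00011101 = 11101010
10011101 xor 10110001 = 00101100
01100111 xor 01011011 = 00111100
11100111 xor 10101101 = 01001010
01110010 xor 11111010 = 10001000

c5 ea 2c 3c 4a 88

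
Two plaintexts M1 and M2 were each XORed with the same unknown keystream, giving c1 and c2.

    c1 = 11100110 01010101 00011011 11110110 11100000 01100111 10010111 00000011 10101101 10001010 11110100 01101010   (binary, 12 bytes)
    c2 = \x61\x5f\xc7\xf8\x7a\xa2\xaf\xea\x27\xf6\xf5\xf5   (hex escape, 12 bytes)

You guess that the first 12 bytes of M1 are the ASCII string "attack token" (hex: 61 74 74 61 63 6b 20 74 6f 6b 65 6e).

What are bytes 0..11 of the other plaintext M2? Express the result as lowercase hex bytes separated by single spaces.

First, c1 ⊕ c2 = (M1 ⊕ K) ⊕ (M2 ⊕ K) = M1 ⊕ M2, so the key drops out. Then M2 = (M1 ⊕ M2) ⊕ M1 over the first 12 bytes.
byte 0: (e6 XOR 61) XOR 61 = 87 XOR 61 = e6
byte 1: (55 XOR 5f) XOR 74 = 0a XOR 74 = 7e
byte 2: (1b XOR c7) XOR 74 = dc XOR 74 = a8
byte 3: (f6 XOR f8) XOR 61 = 0e XOR 61 = 6f
byte 4: (e0 XOR 7a) XOR 63 = 9a XOR 63 = f9
byte 5: (67 XOR a2) XOR 6b = c5 XOR 6b = ae
byte 6: (97 XOR af) XOR 20 = 38 XOR 20 = 18
byte 7: (03 XOR ea) XOR 74 = e9 XOR 74 = 9d
byte 8: (ad XOR 27) XOR 6f = 8a XOR 6f = e5
byte 9: (8a XOR f6) XOR 6b = 7c XOR 6b = 17
byte 10: (f4 XOR f5) XOR 65 = 01 XOR 65 = 64
byte 11: (6a XOR f5) XOR 6e = 9f XOR 6e = f1

e6 7e a8 6f f9 ae 18 9d e5 17 64 f1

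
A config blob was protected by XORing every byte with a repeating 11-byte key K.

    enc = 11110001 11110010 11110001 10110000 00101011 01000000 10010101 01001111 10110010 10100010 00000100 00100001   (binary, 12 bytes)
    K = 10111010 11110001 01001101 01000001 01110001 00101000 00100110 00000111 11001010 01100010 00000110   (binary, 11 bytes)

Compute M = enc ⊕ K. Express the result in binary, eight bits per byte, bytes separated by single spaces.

The 11-byte key repeats, so the effective keystream is ba f1 4d 41 71 28 26 07 ca 62 06 ba.
byte 0: 11110001 XOR 10111010 = 01001011
byte 1: 11110010 XOR 11110001 = 00000011
byte 2: 11110001 XOR 01001101 = 10111100
byte 3: 10110000 XOR 01000001 = 11110001
byte 4: 00101011 XOR 01110001 = 01011010
byte 5: 01000000 XOR 00101000 = 01101000
byte 6: 10010101 XOR 00100110 = 10110011
byte 7: 01001111 XOR 00000111 = 01001000
byte 8: 10110010 XOR 11001010 = 01111000
byte 9: 10100010 XOR 01100010 = 11000000
byte 10: 00000100 XOR 00000110 = 00000010
byte 11: 00100001 XOR 10111010 = 10011011

01001011 00000011 10111100 11110001 01011010 01101000 10110011 01001000 01111000 11000000 00000010 10011011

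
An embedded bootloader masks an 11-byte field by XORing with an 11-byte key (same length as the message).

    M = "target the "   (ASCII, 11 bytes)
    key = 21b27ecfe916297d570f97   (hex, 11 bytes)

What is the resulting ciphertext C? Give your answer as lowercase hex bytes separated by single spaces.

XOR is its own inverse, so applying the key byte-wise gives the result directly.
74 ⊕ 21 = 55
61 ⊕ b2 = d3
72 ⊕ 7e = 0c
67 ⊕ cf = a8
65 ⊕ e9 = 8c
74 ⊕ 16 = 62
20 ⊕ 29 = 09
74 ⊕ 7d = 09
68 ⊕ 57 = 3f
65 ⊕ 0f = 6a
20 ⊕ 97 = b7

55 d3 0c a8 8c 62 09 09 3f 6a b7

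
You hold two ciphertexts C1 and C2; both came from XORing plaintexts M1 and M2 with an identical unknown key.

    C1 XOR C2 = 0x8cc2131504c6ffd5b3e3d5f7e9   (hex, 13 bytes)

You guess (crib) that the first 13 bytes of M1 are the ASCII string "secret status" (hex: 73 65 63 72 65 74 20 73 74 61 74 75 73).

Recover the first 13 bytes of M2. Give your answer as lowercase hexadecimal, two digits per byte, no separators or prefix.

Since C1 ⊕ C2 = M1 ⊕ M2, XORing with the guessed M1 bytes yields the corresponding M2 bytes: M2 = (C1 ⊕ C2) ⊕ M1.
8c XOR 73 = ff
c2 XOR 65 = a7
13 XOR 63 = 70
15 XOR 72 = 67
04 XOR 65 = 61
c6 XOR 74 = b2
ff XOR 20 = df
d5 XOR 73 = a6
b3 XOR 74 = c7
e3 XOR 61 = 82
d5 XOR 74 = a1
f7 XOR 75 = 82
e9 XOR 73 = 9a

ffa7706761b2dfa6c782a1829a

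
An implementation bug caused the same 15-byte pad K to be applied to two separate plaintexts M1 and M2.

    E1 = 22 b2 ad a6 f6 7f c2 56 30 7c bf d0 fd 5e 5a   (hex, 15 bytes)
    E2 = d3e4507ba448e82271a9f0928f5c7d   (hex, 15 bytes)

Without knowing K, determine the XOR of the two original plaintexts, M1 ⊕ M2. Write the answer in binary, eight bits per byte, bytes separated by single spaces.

E1 ⊕ E2 = (M1 ⊕ K) ⊕ (M2 ⊕ K) = M1 ⊕ M2 — the shared key cancels under XOR.
byte 0: 22 ^ d3 = f1
byte 1: b2 ^ e4 = 56
byte 2: ad ^ 50 = fd
byte 3: a6 ^ 7b = dd
byte 4: f6 ^ a4 = 52
byte 5: 7f ^ 48 = 37
byte 6: c2 ^ e8 = 2a
byte 7: 56 ^ 22 = 74
byte 8: 30 ^ 71 = 41
byte 9: 7c ^ a9 = d5
byte 10: bf ^ f0 = 4f
byte 11: d0 ^ 92 = 42
byte 12: fd ^ 8f = 72
byte 13: 5e ^ 5c = 02
byte 14: 5a ^ 7d = 27

11110001 01010110 11111101 11011101 01010010 00110111 00101010 01110100 01000001 11010101 01001111 01000010 01110010 00000010 00100111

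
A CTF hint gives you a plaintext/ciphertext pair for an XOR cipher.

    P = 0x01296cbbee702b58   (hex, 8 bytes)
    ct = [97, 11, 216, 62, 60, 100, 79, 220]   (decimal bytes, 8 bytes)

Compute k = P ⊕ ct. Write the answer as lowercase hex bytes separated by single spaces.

60 22 b4 85 d2 14 64 84

Since ct = P ⊕ k, XORing both sides with P gives k = P ⊕ ct.
01 ⊕ 61 = 60
29 ⊕ 0b = 22
6c ⊕ d8 = b4
bb ⊕ 3e = 85
ee ⊕ 3c = d2
70 ⊕ 64 = 14
2b ⊕ 4f = 64
58 ⊕ dc = 84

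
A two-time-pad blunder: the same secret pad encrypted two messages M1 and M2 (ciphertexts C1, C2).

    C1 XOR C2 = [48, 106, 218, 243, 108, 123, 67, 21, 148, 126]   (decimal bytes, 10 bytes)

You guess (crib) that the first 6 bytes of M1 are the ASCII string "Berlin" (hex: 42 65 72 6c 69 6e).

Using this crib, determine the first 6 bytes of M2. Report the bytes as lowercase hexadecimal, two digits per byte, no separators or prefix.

Since C1 ⊕ C2 = M1 ⊕ M2, XORing with the guessed M1 bytes yields the corresponding M2 bytes: M2 = (C1 ⊕ C2) ⊕ M1.
byte 0: 30 ⊕ 42 = 72
byte 1: 6a ⊕ 65 = 0f
byte 2: da ⊕ 72 = a8
byte 3: f3 ⊕ 6c = 9f
byte 4: 6c ⊕ 69 = 05
byte 5: 7b ⊕ 6e = 15

720fa89f0515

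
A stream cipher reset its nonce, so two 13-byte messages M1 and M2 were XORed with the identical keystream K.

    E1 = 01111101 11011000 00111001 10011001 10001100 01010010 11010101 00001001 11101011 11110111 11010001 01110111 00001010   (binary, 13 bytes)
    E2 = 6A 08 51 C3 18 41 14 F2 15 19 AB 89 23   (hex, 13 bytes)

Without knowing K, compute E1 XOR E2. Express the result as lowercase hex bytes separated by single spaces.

E1 ⊕ E2 = (M1 ⊕ K) ⊕ (M2 ⊕ K) = M1 ⊕ M2 — the shared key cancels under XOR.
01111101 ⊕ 01101010 = 00010111
11011000 ⊕ 00001000 = 11010000
00111001 ⊕ 01010001 = 01101000
10011001 ⊕ 11000011 = 01011010
10001100 ⊕ 00011000 = 10010100
01010010 ⊕ 01000001 = 00010011
11010101 ⊕ 00010100 = 11000001
00001001 ⊕ 11110010 = 11111011
11101011 ⊕ 00010101 = 11111110
11110111 ⊕ 00011001 = 11101110
11010001 ⊕ 10101011 = 01111010
01110111 ⊕ 10001001 = 11111110
00001010 ⊕ 00100011 = 00101001

17 d0 68 5a 94 13 c1 fb fe ee 7a fe 29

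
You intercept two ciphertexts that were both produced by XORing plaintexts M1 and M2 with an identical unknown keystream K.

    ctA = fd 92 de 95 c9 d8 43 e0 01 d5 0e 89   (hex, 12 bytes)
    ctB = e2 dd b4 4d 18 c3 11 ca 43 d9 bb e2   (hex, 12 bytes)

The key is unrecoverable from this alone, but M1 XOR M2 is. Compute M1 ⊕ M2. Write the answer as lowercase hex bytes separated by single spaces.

1f 4f 6a d8 d1 1b 52 2a 42 0c b5 6b

ctA ⊕ ctB = (M1 ⊕ K) ⊕ (M2 ⊕ K) = M1 ⊕ M2 — the shared key cancels under XOR.
11111101 ⊕ 11100010 = 00011111
10010010 ⊕ 11011101 = 01001111
11011110 ⊕ 10110100 = 01101010
10010101 ⊕ 01001101 = 11011000
11001001 ⊕ 00011000 = 11010001
11011000 ⊕ 11000011 = 00011011
01000011 ⊕ 00010001 = 01010010
11100000 ⊕ 11001010 = 00101010
00000001 ⊕ 01000011 = 01000010
11010101 ⊕ 11011001 = 00001100
00001110 ⊕ 10111011 = 10110101
10001001 ⊕ 11100010 = 01101011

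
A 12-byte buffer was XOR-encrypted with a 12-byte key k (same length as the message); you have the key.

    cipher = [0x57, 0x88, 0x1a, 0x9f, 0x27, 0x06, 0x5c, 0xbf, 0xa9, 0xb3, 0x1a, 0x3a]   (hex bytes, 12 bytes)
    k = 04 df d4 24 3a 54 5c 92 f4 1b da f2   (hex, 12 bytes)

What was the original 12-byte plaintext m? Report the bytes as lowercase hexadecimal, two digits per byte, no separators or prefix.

5357cebb1d52002d5da8c0c8

byte 0: 57 XOR 04 = 53
byte 1: 88 XOR df = 57
byte 2: 1a XOR d4 = ce
byte 3: 9f XOR 24 = bb
byte 4: 27 XOR 3a = 1d
byte 5: 06 XOR 54 = 52
byte 6: 5c XOR 5c = 00
byte 7: bf XOR 92 = 2d
byte 8: a9 XOR f4 = 5d
byte 9: b3 XOR 1b = a8
byte 10: 1a XOR da = c0
byte 11: 3a XOR f2 = c8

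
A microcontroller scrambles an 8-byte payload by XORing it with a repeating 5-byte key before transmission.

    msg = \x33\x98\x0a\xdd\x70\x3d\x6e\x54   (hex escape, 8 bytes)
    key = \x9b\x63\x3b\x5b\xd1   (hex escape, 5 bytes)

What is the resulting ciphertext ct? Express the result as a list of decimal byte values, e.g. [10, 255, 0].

[168, 251, 49, 134, 161, 166, 13, 111]

The 5-byte key repeats, so the effective keystream is 9b 63 3b 5b d1 9b 63 3b.
byte 0: 33 ⊕ 9b = a8
byte 1: 98 ⊕ 63 = fb
byte 2: 0a ⊕ 3b = 31
byte 3: dd ⊕ 5b = 86
byte 4: 70 ⊕ d1 = a1
byte 5: 3d ⊕ 9b = a6
byte 6: 6e ⊕ 63 = 0d
byte 7: 54 ⊕ 3b = 6f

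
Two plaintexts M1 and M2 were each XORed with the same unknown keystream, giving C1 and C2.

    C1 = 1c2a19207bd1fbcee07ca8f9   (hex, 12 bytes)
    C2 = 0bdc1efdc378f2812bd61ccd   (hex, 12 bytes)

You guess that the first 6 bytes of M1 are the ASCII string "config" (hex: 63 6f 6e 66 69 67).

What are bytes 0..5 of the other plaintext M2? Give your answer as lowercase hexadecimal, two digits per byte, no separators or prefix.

749969bbd1ce

First, C1 ⊕ C2 = (M1 ⊕ K) ⊕ (M2 ⊕ K) = M1 ⊕ M2, so the key drops out. Then M2 = (M1 ⊕ M2) ⊕ M1 over the first 6 bytes.
byte 0: (1c xor 0b) xor 63 = 17 xor 63 = 74
byte 1: (2a xor dc) xor 6f = f6 xor 6f = 99
byte 2: (19 xor 1e) xor 6e = 07 xor 6e = 69
byte 3: (20 xor fd) xor 66 = dd xor 66 = bb
byte 4: (7b xor c3) xor 69 = b8 xor 69 = d1
byte 5: (d1 xor 78) xor 67 = a9 xor 67 = ce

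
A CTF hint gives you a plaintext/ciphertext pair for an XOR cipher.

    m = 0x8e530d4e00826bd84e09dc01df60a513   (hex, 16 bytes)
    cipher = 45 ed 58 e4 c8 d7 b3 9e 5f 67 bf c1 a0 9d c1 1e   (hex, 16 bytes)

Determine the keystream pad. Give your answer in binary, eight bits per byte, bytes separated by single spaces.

11001011 10111110 01010101 10101010 11001000 01010101 11011000 01000110 00010001 01101110 01100011 11000000 01111111 11111101 01100100 00001101

Since cipher = m ⊕ pad, XORing both sides with m gives pad = m ⊕ cipher.
byte 0: 8e XOR 45 = cb
byte 1: 53 XOR ed = be
byte 2: 0d XOR 58 = 55
byte 3: 4e XOR e4 = aa
byte 4: 00 XOR c8 = c8
byte 5: 82 XOR d7 = 55
byte 6: 6b XOR b3 = d8
byte 7: d8 XOR 9e = 46
byte 8: 4e XOR 5f = 11
byte 9: 09 XOR 67 = 6e
byte 10: dc XOR bf = 63
byte 11: 01 XOR c1 = c0
byte 12: df XOR a0 = 7f
byte 13: 60 XOR 9d = fd
byte 14: a5 XOR c1 = 64
byte 15: 13 XOR 1e = 0d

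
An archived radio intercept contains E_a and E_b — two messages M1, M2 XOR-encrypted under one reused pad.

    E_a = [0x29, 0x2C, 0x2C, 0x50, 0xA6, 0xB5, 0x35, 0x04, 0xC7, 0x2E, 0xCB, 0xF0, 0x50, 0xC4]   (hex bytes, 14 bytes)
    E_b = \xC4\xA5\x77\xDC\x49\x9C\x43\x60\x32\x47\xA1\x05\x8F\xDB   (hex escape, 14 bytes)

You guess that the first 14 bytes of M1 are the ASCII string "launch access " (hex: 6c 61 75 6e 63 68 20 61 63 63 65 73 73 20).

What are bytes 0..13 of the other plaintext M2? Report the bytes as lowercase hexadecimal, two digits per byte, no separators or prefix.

81e82ee28c415605960a0f86ac3f

First, E_a ⊕ E_b = (M1 ⊕ K) ⊕ (M2 ⊕ K) = M1 ⊕ M2, so the key drops out. Then M2 = (M1 ⊕ M2) ⊕ M1 over the first 14 bytes.
byte 0: (29 XOR c4) XOR 6c = ed XOR 6c = 81
byte 1: (2c XOR a5) XOR 61 = 89 XOR 61 = e8
byte 2: (2c XOR 77) XOR 75 = 5b XOR 75 = 2e
byte 3: (50 XOR dc) XOR 6e = 8c XOR 6e = e2
byte 4: (a6 XOR 49) XOR 63 = ef XOR 63 = 8c
byte 5: (b5 XOR 9c) XOR 68 = 29 XOR 68 = 41
byte 6: (35 XOR 43) XOR 20 = 76 XOR 20 = 56
byte 7: (04 XOR 60) XOR 61 = 64 XOR 61 = 05
byte 8: (c7 XOR 32) XOR 63 = f5 XOR 63 = 96
byte 9: (2e XOR 47) XOR 63 = 69 XOR 63 = 0a
byte 10: (cb XOR a1) XOR 65 = 6a XOR 65 = 0f
byte 11: (f0 XOR 05) XOR 73 = f5 XOR 73 = 86
byte 12: (50 XOR 8f) XOR 73 = df XOR 73 = ac
byte 13: (c4 XOR db) XOR 20 = 1f XOR 20 = 3f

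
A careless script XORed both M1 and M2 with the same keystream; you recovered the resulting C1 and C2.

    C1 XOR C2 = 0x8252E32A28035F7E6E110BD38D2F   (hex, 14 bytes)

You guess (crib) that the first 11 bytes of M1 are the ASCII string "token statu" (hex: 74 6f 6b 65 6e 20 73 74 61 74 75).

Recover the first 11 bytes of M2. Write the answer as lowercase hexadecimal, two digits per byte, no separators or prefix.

f63d884f46232c0a0f657e

Since C1 ⊕ C2 = M1 ⊕ M2, XORing with the guessed M1 bytes yields the corresponding M2 bytes: M2 = (C1 ⊕ C2) ⊕ M1.
byte 0: 82 xor 74 = f6
byte 1: 52 xor 6f = 3d
byte 2: e3 xor 6b = 88
byte 3: 2a xor 65 = 4f
byte 4: 28 xor 6e = 46
byte 5: 03 xor 20 = 23
byte 6: 5f xor 73 = 2c
byte 7: 7e xor 74 = 0a
byte 8: 6e xor 61 = 0f
byte 9: 11 xor 74 = 65
byte 10: 0b xor 75 = 7e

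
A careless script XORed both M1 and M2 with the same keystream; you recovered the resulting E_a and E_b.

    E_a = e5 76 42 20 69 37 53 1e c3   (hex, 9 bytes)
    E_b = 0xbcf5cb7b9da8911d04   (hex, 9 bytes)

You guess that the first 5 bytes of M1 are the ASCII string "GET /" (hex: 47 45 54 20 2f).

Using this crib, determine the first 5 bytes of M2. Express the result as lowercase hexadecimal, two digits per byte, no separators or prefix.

1ec6dd7bdb

First, E_a ⊕ E_b = (M1 ⊕ K) ⊕ (M2 ⊕ K) = M1 ⊕ M2, so the key drops out. Then M2 = (M1 ⊕ M2) ⊕ M1 over the first 5 bytes.
byte 0: (e5 ⊕ bc) ⊕ 47 = 59 ⊕ 47 = 1e
byte 1: (76 ⊕ f5) ⊕ 45 = 83 ⊕ 45 = c6
byte 2: (42 ⊕ cb) ⊕ 54 = 89 ⊕ 54 = dd
byte 3: (20 ⊕ 7b) ⊕ 20 = 5b ⊕ 20 = 7b
byte 4: (69 ⊕ 9d) ⊕ 2f = f4 ⊕ 2f = db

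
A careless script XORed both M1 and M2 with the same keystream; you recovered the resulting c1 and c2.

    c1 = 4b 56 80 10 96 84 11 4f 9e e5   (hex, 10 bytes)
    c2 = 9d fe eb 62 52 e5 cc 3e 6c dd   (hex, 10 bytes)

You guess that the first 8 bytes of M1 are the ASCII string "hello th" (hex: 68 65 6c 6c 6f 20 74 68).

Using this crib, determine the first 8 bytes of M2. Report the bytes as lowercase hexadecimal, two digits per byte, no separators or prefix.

becd071eab41a919

First, c1 ⊕ c2 = (M1 ⊕ K) ⊕ (M2 ⊕ K) = M1 ⊕ M2, so the key drops out. Then M2 = (M1 ⊕ M2) ⊕ M1 over the first 8 bytes.
byte 0: (4b xor 9d) xor 68 = d6 xor 68 = be
byte 1: (56 xor fe) xor 65 = a8 xor 65 = cd
byte 2: (80 xor eb) xor 6c = 6b xor 6c = 07
byte 3: (10 xor 62) xor 6c = 72 xor 6c = 1e
byte 4: (96 xor 52) xor 6f = c4 xor 6f = ab
byte 5: (84 xor e5) xor 20 = 61 xor 20 = 41
byte 6: (11 xor cc) xor 74 = dd xor 74 = a9
byte 7: (4f xor 3e) xor 68 = 71 xor 68 = 19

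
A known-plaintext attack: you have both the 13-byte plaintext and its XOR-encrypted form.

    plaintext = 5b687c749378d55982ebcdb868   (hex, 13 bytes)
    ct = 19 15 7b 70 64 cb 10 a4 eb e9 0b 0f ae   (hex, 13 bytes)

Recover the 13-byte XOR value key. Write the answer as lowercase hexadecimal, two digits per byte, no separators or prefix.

427d0704f7b3c5fd6902c6b7c6

Since ct = plaintext ⊕ key, XORing both sides with plaintext gives key = plaintext ⊕ ct.
byte 0: 5b XOR 19 = 42
byte 1: 68 XOR 15 = 7d
byte 2: 7c XOR 7b = 07
byte 3: 74 XOR 70 = 04
byte 4: 93 XOR 64 = f7
byte 5: 78 XOR cb = b3
byte 6: d5 XOR 10 = c5
byte 7: 59 XOR a4 = fd
byte 8: 82 XOR eb = 69
byte 9: eb XOR e9 = 02
byte 10: cd XOR 0b = c6
byte 11: b8 XOR 0f = b7
byte 12: 68 XOR ae = c6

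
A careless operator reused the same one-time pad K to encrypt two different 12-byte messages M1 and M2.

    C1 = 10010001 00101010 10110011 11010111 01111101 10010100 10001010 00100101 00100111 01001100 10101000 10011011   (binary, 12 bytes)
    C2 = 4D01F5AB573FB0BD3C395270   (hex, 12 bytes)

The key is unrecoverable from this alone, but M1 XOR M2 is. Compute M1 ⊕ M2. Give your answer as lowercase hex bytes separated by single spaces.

C1 ⊕ C2 = (M1 ⊕ K) ⊕ (M2 ⊕ K) = M1 ⊕ M2 — the shared key cancels under XOR.
145 XOR  77 = 220
 42 XOR   1 =  43
179 XOR 245 =  70
215 XOR 171 = 124
125 XOR  87 =  42
148 XOR  63 = 171
138 XOR 176 =  58
 37 XOR 189 = 152
 39 XOR  60 =  27
 76 XOR  57 = 117
168 XOR  82 = 250
155 XOR 112 = 235

dc 2b 46 7c 2a ab 3a 98 1b 75 fa eb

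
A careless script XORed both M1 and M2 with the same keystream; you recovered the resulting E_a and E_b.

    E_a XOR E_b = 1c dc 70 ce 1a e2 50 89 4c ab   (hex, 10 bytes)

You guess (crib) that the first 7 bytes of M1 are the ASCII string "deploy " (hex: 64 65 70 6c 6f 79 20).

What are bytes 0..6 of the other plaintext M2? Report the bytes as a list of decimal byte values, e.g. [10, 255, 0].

Since E_a ⊕ E_b = M1 ⊕ M2, XORing with the guessed M1 bytes yields the corresponding M2 bytes: M2 = (E_a ⊕ E_b) ⊕ M1.
1c XOR 64 = 78
dc XOR 65 = b9
70 XOR 70 = 00
ce XOR 6c = a2
1a XOR 6f = 75
e2 XOR 79 = 9b
50 XOR 20 = 70

[120, 185, 0, 162, 117, 155, 112]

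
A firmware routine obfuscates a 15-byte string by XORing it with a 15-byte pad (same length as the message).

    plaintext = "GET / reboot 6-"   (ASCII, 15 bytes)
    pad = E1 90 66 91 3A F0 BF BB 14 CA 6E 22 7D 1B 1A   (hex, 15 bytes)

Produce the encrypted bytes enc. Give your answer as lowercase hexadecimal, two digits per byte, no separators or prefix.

byte 0: 01000111 xor 11100001 = 10100110
byte 1: 01000101 xor 10010000 = 11010101
byte 2: 01010100 xor 01100110 = 00110010
byte 3: 00100000 xor 10010001 = 10110001
byte 4: 00101111 xor 00111010 = 00010101
byte 5: 00100000 xor 11110000 = 11010000
byte 6: 01110010 xor 10111111 = 11001101
byte 7: 01100101 xor 10111011 = 11011110
byte 8: 01100010 xor 00010100 = 01110110
byte 9: 01101111 xor 11001010 = 10100101
byte 10: 01101111 xor 01101110 = 00000001
byte 11: 01110100 xor 00100010 = 01010110
byte 12: 00100000 xor 01111101 = 01011101
byte 13: 00110110 xor 00011011 = 00101101
byte 14: 00101101 xor 00011010 = 00110111

a6d532b115d0cdde76a501565d2d37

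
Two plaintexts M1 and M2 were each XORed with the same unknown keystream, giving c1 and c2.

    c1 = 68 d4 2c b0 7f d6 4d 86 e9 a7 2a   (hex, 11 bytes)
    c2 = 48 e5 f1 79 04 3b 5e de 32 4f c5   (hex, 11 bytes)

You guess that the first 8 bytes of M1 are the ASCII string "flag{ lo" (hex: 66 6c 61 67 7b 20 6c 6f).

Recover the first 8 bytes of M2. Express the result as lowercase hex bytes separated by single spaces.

46 5d bc ae 00 cd 7f 37

First, c1 ⊕ c2 = (M1 ⊕ K) ⊕ (M2 ⊕ K) = M1 ⊕ M2, so the key drops out. Then M2 = (M1 ⊕ M2) ⊕ M1 over the first 8 bytes.
byte 0: (68 xor 48) xor 66 = 20 xor 66 = 46
byte 1: (d4 xor e5) xor 6c = 31 xor 6c = 5d
byte 2: (2c xor f1) xor 61 = dd xor 61 = bc
byte 3: (b0 xor 79) xor 67 = c9 xor 67 = ae
byte 4: (7f xor 04) xor 7b = 7b xor 7b = 00
byte 5: (d6 xor 3b) xor 20 = ed xor 20 = cd
byte 6: (4d xor 5e) xor 6c = 13 xor 6c = 7f
byte 7: (86 xor de) xor 6f = 58 xor 6f = 37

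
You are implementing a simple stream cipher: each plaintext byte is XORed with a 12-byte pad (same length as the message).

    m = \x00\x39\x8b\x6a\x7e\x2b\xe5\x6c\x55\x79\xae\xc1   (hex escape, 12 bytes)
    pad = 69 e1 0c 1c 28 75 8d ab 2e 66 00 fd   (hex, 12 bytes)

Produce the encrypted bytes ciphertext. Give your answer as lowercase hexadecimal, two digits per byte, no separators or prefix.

XOR is its own inverse, so applying the key byte-wise gives the result directly.
byte 0: 00 XOR 69 = 69
byte 1: 39 XOR e1 = d8
byte 2: 8b XOR 0c = 87
byte 3: 6a XOR 1c = 76
byte 4: 7e XOR 28 = 56
byte 5: 2b XOR 75 = 5e
byte 6: e5 XOR 8d = 68
byte 7: 6c XOR ab = c7
byte 8: 55 XOR 2e = 7b
byte 9: 79 XOR 66 = 1f
byte 10: ae XOR 00 = ae
byte 11: c1 XOR fd = 3c

69d88776565e68c77b1fae3c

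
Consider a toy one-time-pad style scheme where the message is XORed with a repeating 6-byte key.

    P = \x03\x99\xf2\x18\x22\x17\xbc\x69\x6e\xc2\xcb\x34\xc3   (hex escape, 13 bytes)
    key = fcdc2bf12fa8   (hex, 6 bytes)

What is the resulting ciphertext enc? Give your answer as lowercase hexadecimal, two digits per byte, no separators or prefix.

ff45d9e90dbf40b54533e49c3f

The 6-byte key repeats, so the effective keystream is fc dc 2b f1 2f a8 fc dc 2b f1 2f a8 fc.
byte 0: 00000011 ⊕ 11111100 = 11111111
byte 1: 10011001 ⊕ 11011100 = 01000101
byte 2: 11110010 ⊕ 00101011 = 11011001
byte 3: 00011000 ⊕ 11110001 = 11101001
byte 4: 00100010 ⊕ 00101111 = 00001101
byte 5: 00010111 ⊕ 10101000 = 10111111
byte 6: 10111100 ⊕ 11111100 = 01000000
byte 7: 01101001 ⊕ 11011100 = 10110101
byte 8: 01101110 ⊕ 00101011 = 01000101
byte 9: 11000010 ⊕ 11110001 = 00110011
byte 10: 11001011 ⊕ 00101111 = 11100100
byte 11: 00110100 ⊕ 10101000 = 10011100
byte 12: 11000011 ⊕ 11111100 = 00111111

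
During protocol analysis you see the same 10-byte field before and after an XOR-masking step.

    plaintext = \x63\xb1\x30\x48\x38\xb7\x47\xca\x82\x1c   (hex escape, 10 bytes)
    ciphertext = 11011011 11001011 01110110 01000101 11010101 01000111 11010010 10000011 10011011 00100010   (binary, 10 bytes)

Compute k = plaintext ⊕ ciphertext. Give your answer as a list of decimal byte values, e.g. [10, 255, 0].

[184, 122, 70, 13, 237, 240, 149, 73, 25, 62]

Since ciphertext = plaintext ⊕ k, XORing both sides with plaintext gives k = plaintext ⊕ ciphertext.
63 ⊕ db = b8
b1 ⊕ cb = 7a
30 ⊕ 76 = 46
48 ⊕ 45 = 0d
38 ⊕ d5 = ed
b7 ⊕ 47 = f0
47 ⊕ d2 = 95
ca ⊕ 83 = 49
82 ⊕ 9b = 19
1c ⊕ 22 = 3e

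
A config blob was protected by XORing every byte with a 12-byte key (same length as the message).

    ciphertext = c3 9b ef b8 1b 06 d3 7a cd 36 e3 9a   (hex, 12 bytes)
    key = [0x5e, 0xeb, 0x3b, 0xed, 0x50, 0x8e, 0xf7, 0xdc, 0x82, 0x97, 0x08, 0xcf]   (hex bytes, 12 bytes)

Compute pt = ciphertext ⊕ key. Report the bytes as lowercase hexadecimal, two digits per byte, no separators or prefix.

c3 xor 5e = 9d
9b xor eb = 70
ef xor 3b = d4
b8 xor ed = 55
1b xor 50 = 4b
06 xor 8e = 88
d3 xor f7 = 24
7a xor dc = a6
cd xor 82 = 4f
36 xor 97 = a1
e3 xor 08 = eb
9a xor cf = 55

9d70d4554b8824a64fa1eb55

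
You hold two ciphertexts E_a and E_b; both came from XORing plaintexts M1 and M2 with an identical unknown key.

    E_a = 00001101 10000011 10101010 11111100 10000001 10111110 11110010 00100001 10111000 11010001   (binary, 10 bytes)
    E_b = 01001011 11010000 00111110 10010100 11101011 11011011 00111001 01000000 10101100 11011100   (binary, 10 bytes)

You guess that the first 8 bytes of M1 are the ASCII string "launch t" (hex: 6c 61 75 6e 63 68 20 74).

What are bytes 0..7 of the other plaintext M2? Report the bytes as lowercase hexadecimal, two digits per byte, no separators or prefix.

First, E_a ⊕ E_b = (M1 ⊕ K) ⊕ (M2 ⊕ K) = M1 ⊕ M2, so the key drops out. Then M2 = (M1 ⊕ M2) ⊕ M1 over the first 8 bytes.
byte 0: (0d XOR 4b) XOR 6c = 46 XOR 6c = 2a
byte 1: (83 XOR d0) XOR 61 = 53 XOR 61 = 32
byte 2: (aa XOR 3e) XOR 75 = 94 XOR 75 = e1
byte 3: (fc XOR 94) XOR 6e = 68 XOR 6e = 06
byte 4: (81 XOR eb) XOR 63 = 6a XOR 63 = 09
byte 5: (be XOR db) XOR 68 = 65 XOR 68 = 0d
byte 6: (f2 XOR 39) XOR 20 = cb XOR 20 = eb
byte 7: (21 XOR 40) XOR 74 = 61 XOR 74 = 15

2a32e106090deb15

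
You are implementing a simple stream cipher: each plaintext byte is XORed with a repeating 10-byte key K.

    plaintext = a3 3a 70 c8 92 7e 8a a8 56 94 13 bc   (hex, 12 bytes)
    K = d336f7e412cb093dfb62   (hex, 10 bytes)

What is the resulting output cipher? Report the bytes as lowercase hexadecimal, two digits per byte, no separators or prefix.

The 10-byte key repeats, so the effective keystream is d3 36 f7 e4 12 cb 09 3d fb 62 d3 36.
byte 0: 10100011 ^ 11010011 = 01110000
byte 1: 00111010 ^ 00110110 = 00001100
byte 2: 01110000 ^ 11110111 = 10000111
byte 3: 11001000 ^ 11100100 = 00101100
byte 4: 10010010 ^ 00010010 = 10000000
byte 5: 01111110 ^ 11001011 = 10110101
byte 6: 10001010 ^ 00001001 = 10000011
byte 7: 10101000 ^ 00111101 = 10010101
byte 8: 01010110 ^ 11111011 = 10101101
byte 9: 10010100 ^ 01100010 = 11110110
byte 10: 00010011 ^ 11010011 = 11000000
byte 11: 10111100 ^ 00110110 = 10001010

700c872c80b58395adf6c08a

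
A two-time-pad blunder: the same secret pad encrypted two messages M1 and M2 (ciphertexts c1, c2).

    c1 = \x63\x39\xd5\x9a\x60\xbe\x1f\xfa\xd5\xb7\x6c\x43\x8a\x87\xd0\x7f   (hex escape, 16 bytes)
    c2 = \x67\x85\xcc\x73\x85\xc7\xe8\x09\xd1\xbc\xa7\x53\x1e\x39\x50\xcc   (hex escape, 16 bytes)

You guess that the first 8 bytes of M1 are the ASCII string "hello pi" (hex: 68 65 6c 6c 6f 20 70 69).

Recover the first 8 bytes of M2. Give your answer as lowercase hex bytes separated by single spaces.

6c d9 75 85 8a 59 87 9a

First, c1 ⊕ c2 = (M1 ⊕ K) ⊕ (M2 ⊕ K) = M1 ⊕ M2, so the key drops out. Then M2 = (M1 ⊕ M2) ⊕ M1 over the first 8 bytes.
byte 0: (63 ⊕ 67) ⊕ 68 = 04 ⊕ 68 = 6c
byte 1: (39 ⊕ 85) ⊕ 65 = bc ⊕ 65 = d9
byte 2: (d5 ⊕ cc) ⊕ 6c = 19 ⊕ 6c = 75
byte 3: (9a ⊕ 73) ⊕ 6c = e9 ⊕ 6c = 85
byte 4: (60 ⊕ 85) ⊕ 6f = e5 ⊕ 6f = 8a
byte 5: (be ⊕ c7) ⊕ 20 = 79 ⊕ 20 = 59
byte 6: (1f ⊕ e8) ⊕ 70 = f7 ⊕ 70 = 87
byte 7: (fa ⊕ 09) ⊕ 69 = f3 ⊕ 69 = 9a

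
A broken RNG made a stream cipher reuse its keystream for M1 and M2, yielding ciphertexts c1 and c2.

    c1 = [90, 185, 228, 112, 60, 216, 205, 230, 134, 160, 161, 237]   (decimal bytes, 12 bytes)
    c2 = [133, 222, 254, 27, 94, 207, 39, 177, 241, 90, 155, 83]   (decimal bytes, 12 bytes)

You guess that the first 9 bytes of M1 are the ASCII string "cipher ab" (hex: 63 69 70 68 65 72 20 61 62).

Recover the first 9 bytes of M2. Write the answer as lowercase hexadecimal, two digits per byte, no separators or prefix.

bc0e6a030765ca3615

First, c1 ⊕ c2 = (M1 ⊕ K) ⊕ (M2 ⊕ K) = M1 ⊕ M2, so the key drops out. Then M2 = (M1 ⊕ M2) ⊕ M1 over the first 9 bytes.
byte 0: (5a ^ 85) ^ 63 = df ^ 63 = bc
byte 1: (b9 ^ de) ^ 69 = 67 ^ 69 = 0e
byte 2: (e4 ^ fe) ^ 70 = 1a ^ 70 = 6a
byte 3: (70 ^ 1b) ^ 68 = 6b ^ 68 = 03
byte 4: (3c ^ 5e) ^ 65 = 62 ^ 65 = 07
byte 5: (d8 ^ cf) ^ 72 = 17 ^ 72 = 65
byte 6: (cd ^ 27) ^ 20 = ea ^ 20 = ca
byte 7: (e6 ^ b1) ^ 61 = 57 ^ 61 = 36
byte 8: (86 ^ f1) ^ 62 = 77 ^ 62 = 15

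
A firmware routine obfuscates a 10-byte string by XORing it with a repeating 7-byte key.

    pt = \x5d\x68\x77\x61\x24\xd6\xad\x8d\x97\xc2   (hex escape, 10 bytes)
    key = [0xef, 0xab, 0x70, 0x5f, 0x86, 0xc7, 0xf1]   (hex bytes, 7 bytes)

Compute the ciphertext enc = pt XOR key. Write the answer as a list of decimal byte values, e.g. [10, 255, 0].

The 7-byte key repeats, so the effective keystream is ef ab 70 5f 86 c7 f1 ef ab 70.
byte 0:  93 ^ 239 = 178
byte 1: 104 ^ 171 = 195
byte 2: 119 ^ 112 =   7
byte 3:  97 ^  95 =  62
byte 4:  36 ^ 134 = 162
byte 5: 214 ^ 199 =  17
byte 6: 173 ^ 241 =  92
byte 7: 141 ^ 239 =  98
byte 8: 151 ^ 171 =  60
byte 9: 194 ^ 112 = 178

[178, 195, 7, 62, 162, 17, 92, 98, 60, 178]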